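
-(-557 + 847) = -290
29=29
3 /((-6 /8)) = -4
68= 68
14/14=1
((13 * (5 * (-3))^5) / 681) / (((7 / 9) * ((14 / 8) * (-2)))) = 5325.11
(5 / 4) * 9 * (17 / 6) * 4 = 255 / 2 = 127.50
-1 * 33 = -33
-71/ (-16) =71/ 16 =4.44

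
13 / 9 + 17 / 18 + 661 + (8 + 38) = 12769 / 18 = 709.39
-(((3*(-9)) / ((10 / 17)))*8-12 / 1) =1896 / 5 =379.20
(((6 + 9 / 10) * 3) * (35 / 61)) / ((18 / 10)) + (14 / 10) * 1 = 4879 / 610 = 8.00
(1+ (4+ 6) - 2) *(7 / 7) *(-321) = -2889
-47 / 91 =-0.52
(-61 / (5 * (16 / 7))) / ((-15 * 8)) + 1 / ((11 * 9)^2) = 1398209 / 31363200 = 0.04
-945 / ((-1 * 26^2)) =945 / 676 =1.40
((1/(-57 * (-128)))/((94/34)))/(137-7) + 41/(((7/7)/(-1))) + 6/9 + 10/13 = -1763710703/44578560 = -39.56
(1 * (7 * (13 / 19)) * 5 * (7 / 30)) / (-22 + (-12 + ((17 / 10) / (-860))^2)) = -23556260000 / 143334463527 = -0.16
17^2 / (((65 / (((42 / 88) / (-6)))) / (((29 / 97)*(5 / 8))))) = -58667 / 887744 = -0.07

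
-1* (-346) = 346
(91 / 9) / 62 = 91 / 558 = 0.16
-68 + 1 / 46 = -67.98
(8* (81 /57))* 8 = 1728 /19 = 90.95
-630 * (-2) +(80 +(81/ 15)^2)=34229/ 25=1369.16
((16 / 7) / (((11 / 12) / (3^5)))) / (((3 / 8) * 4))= 31104 / 77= 403.95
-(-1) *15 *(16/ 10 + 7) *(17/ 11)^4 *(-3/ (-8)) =32322627/ 117128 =275.96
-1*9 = -9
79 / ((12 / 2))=79 / 6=13.17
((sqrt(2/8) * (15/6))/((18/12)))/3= 5/18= 0.28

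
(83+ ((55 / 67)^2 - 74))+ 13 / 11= 10.86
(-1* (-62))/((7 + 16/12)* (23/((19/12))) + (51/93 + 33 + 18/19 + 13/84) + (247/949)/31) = 11785704/29599519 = 0.40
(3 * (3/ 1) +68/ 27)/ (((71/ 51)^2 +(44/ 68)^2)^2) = 77925093/ 37576900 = 2.07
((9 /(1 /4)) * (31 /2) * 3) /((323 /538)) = 900612 /323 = 2788.27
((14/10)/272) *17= 7/80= 0.09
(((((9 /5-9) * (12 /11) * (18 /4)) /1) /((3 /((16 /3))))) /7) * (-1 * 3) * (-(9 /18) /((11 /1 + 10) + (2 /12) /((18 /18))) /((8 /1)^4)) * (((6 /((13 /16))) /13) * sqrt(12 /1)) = -1458 * sqrt(3) /8263255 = -0.00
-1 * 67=-67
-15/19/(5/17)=-51/19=-2.68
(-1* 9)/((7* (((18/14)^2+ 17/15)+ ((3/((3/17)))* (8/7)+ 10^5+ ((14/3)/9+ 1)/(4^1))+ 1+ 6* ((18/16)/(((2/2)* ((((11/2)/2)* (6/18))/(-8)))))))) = -374220/29095721363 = -0.00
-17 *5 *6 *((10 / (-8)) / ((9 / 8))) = 1700 / 3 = 566.67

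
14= 14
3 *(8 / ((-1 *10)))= -12 / 5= -2.40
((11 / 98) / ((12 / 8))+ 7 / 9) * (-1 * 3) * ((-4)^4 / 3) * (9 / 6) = -48128 / 147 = -327.40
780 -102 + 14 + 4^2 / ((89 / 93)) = 63076 / 89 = 708.72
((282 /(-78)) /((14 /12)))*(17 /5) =-4794 /455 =-10.54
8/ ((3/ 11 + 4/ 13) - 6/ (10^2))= 57200/ 3721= 15.37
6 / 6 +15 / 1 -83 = -67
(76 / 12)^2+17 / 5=1958 / 45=43.51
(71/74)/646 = 71/47804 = 0.00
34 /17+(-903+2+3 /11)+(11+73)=-814.73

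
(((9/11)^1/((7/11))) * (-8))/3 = -24/7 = -3.43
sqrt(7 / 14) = sqrt(2) / 2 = 0.71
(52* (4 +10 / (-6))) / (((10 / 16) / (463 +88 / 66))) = 4056416 / 45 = 90142.58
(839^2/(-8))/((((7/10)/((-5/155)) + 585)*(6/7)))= -24637235/135192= -182.24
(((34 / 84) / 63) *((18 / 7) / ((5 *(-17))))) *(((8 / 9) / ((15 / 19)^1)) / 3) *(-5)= 152 / 416745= 0.00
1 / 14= 0.07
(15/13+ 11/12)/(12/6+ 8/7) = 2261/3432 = 0.66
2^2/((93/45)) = 60/31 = 1.94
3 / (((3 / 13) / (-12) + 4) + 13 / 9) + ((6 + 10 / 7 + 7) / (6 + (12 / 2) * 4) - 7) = -3181051 / 533190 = -5.97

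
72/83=0.87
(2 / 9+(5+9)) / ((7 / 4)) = 512 / 63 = 8.13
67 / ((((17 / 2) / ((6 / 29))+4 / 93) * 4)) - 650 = -9938119 / 15299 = -649.59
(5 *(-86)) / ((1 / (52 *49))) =-1095640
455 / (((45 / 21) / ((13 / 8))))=345.04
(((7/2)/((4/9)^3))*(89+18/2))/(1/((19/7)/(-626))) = -678699/40064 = -16.94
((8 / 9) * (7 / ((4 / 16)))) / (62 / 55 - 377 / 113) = -1392160 / 123561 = -11.27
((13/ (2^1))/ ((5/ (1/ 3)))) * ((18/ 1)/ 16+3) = 143/ 80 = 1.79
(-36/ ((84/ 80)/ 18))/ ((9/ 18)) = -1234.29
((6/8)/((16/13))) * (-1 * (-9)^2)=-3159/64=-49.36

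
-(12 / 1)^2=-144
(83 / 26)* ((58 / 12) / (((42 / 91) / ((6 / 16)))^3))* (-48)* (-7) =2847481 / 1024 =2780.74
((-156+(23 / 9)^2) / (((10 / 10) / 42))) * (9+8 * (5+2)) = -11017370 / 27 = -408050.74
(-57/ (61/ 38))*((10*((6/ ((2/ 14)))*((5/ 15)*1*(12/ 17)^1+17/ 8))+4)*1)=-36649803/ 1037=-35342.14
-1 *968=-968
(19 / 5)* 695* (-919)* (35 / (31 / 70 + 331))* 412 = -2449893542600 / 23201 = -105594308.12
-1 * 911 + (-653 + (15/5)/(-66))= -34409/22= -1564.05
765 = 765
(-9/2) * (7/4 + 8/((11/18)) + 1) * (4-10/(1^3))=427.70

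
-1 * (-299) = 299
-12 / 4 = -3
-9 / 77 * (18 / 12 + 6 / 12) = -18 / 77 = -0.23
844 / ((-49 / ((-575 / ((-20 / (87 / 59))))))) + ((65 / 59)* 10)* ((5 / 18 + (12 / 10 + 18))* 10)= 1415.64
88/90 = 44/45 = 0.98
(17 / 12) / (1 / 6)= 17 / 2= 8.50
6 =6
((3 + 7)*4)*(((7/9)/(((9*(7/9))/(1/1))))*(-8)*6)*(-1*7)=4480/3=1493.33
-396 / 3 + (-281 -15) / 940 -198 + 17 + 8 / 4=-73159 / 235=-311.31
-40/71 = -0.56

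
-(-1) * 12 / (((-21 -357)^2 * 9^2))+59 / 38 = 56903591 / 36649746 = 1.55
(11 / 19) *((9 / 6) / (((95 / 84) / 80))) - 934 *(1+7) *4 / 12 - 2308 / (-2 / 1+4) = -3880646 / 1083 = -3583.24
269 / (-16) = -269 / 16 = -16.81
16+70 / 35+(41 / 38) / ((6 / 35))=24.29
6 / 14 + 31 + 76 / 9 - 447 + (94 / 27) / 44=-1692505 / 4158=-407.05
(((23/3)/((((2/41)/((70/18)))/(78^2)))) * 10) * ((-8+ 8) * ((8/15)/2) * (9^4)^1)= 0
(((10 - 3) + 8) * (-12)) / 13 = -180 / 13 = -13.85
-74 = -74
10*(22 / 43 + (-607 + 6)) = -258210 / 43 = -6004.88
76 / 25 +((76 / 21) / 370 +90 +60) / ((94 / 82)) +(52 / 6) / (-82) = 5008170119 / 37431975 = 133.79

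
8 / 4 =2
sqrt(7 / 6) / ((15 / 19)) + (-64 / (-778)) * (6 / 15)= 64 / 1945 + 19 * sqrt(42) / 90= 1.40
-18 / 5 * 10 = -36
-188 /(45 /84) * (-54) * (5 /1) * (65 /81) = 684320 /9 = 76035.56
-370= -370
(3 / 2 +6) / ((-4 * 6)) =-0.31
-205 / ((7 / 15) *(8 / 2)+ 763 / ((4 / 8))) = -3075 / 22918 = -0.13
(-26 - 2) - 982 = -1010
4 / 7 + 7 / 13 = 101 / 91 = 1.11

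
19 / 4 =4.75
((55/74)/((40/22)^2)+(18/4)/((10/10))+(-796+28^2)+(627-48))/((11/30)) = 10153833/6512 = 1559.25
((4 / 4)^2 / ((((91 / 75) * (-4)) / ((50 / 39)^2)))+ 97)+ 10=4921034 / 46137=106.66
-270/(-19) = 270/19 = 14.21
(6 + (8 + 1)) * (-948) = -14220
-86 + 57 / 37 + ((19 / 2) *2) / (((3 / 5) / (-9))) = -13670 / 37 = -369.46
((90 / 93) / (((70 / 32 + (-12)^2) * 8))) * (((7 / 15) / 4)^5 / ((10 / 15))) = 0.00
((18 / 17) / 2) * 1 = 9 / 17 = 0.53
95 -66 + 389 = 418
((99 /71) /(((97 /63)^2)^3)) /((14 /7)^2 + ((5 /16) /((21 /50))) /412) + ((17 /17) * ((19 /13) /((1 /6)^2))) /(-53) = -10909692604140239420100 /11286791400294124687739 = -0.97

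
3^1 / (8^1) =3 / 8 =0.38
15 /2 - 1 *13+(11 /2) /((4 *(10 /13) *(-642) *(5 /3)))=-470943 /85600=-5.50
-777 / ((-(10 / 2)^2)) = 777 / 25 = 31.08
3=3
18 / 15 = 6 / 5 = 1.20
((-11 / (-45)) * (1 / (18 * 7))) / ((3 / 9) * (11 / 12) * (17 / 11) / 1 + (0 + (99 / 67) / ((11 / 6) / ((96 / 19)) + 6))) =1080442 / 392319837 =0.00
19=19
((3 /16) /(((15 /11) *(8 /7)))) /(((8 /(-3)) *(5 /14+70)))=-1617 /2521600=-0.00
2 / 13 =0.15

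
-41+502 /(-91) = -46.52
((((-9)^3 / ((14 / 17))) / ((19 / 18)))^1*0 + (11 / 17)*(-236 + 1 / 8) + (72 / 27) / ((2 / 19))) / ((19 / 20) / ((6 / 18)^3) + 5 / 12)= -15275 / 3128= -4.88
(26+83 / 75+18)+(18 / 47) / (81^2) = 38637293 / 856575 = 45.11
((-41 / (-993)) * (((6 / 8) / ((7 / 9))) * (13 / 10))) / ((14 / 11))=52767 / 1297520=0.04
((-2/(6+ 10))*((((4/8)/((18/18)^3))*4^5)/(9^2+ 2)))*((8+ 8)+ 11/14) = -7520/581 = -12.94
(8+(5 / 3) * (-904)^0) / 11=29 / 33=0.88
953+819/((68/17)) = 4631/4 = 1157.75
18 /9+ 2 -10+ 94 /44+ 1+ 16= 289 /22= 13.14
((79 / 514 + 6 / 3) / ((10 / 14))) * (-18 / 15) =-23247 / 6425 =-3.62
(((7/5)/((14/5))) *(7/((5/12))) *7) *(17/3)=1666/5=333.20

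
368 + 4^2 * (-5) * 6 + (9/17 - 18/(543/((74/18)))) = -1030243/9231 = -111.61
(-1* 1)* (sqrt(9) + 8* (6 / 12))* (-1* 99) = 693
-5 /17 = -0.29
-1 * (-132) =132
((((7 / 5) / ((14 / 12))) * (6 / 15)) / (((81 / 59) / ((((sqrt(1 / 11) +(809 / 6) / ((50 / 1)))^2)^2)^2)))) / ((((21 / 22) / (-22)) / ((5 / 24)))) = -215713962556084039925710557899 / 33759789525000000000000000 - 19388305673303068540561001 * sqrt(11) / 14066578968750000000000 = -10961.06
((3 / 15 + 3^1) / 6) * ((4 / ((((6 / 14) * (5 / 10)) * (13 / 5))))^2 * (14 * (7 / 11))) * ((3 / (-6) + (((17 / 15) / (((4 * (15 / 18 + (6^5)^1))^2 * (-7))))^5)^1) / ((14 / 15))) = -1315680999093690309005834439393720355072133008027556225251 / 10027632468948857762380018224078141062642063300520804750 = -131.21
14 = 14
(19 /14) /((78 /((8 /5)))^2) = 152 /266175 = 0.00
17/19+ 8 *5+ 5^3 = 3152/19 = 165.89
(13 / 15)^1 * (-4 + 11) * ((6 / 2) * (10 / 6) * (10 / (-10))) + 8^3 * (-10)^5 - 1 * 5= -153600106 / 3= -51200035.33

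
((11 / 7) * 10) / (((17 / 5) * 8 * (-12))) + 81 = 462397 / 5712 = 80.95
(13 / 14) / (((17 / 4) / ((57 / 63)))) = 494 / 2499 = 0.20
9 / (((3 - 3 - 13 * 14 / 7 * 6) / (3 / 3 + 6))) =-21 / 52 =-0.40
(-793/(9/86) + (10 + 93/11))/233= -748351/23067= -32.44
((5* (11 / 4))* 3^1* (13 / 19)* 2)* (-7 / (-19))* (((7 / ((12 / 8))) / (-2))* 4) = -70070 / 361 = -194.10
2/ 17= 0.12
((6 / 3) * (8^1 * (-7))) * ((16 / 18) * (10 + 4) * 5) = -62720 / 9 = -6968.89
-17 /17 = -1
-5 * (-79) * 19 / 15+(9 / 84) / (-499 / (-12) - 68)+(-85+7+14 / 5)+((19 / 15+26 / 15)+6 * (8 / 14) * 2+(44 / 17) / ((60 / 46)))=16483847 / 37723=436.97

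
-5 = -5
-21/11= -1.91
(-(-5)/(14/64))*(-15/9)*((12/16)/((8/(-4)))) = 100/7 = 14.29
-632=-632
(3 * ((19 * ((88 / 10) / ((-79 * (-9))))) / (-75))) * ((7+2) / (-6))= 418 / 29625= 0.01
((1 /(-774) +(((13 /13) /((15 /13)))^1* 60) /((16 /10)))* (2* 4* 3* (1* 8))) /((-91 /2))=-1609856 /11739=-137.14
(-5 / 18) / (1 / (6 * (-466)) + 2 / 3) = -2330 / 5589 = -0.42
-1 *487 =-487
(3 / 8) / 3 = 1 / 8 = 0.12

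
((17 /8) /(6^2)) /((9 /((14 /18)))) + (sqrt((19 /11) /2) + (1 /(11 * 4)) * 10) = 59629 /256608 + sqrt(418) /22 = 1.16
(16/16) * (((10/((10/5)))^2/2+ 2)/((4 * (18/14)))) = 203/72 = 2.82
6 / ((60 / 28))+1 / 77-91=-33952 / 385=-88.19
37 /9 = 4.11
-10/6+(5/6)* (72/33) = 5/33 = 0.15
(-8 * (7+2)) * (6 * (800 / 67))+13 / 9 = -3109529 / 603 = -5156.76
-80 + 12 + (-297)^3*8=-209584652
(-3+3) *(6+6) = 0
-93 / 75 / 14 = -31 / 350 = -0.09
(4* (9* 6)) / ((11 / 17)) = 3672 / 11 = 333.82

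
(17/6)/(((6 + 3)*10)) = 17/540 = 0.03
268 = 268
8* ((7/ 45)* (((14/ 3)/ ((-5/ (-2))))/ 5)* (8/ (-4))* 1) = -3136/ 3375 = -0.93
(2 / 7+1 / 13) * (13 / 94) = 33 / 658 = 0.05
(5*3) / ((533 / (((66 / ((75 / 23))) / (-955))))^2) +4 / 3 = 129548137416824 / 97161101334375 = 1.33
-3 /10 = -0.30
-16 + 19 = 3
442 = 442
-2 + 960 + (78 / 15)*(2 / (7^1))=959.49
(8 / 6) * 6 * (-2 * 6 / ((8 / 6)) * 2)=-144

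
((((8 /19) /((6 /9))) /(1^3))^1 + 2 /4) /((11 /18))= 387 /209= 1.85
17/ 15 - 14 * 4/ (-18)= 4.24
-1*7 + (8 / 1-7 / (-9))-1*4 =-2.22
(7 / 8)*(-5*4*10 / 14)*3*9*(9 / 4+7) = -24975 / 8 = -3121.88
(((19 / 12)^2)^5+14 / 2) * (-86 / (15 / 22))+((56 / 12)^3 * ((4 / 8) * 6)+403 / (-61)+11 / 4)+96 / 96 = -185127302461507037 / 14163597066240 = -13070.64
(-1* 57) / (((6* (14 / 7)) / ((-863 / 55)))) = 16397 / 220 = 74.53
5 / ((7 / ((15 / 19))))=75 / 133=0.56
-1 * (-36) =36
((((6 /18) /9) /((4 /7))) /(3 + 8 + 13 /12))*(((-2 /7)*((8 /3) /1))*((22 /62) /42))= -88 /2548665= -0.00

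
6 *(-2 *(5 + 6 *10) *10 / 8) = -975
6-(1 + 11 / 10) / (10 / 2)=5.58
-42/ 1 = -42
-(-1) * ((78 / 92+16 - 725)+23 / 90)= -732673 / 1035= -707.90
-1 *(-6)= 6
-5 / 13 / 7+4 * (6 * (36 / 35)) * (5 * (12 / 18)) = 1069 / 13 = 82.23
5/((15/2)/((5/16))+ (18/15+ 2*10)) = 25/226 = 0.11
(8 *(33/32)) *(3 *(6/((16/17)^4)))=24805737/131072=189.25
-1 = -1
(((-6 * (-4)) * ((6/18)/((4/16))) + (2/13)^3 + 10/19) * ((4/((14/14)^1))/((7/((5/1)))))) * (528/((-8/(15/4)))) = -6721595100/292201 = -23003.33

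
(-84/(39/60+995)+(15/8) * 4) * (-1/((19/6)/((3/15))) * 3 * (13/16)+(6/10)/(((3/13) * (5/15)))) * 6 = 1029715011/3026776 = 340.20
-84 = -84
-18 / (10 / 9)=-81 / 5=-16.20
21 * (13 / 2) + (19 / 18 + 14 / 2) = 1301 / 9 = 144.56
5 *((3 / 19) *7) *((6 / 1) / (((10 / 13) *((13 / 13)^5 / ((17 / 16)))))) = 13923 / 304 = 45.80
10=10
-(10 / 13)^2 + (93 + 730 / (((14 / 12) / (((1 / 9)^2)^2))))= 239327393 / 2587221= 92.50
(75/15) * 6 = 30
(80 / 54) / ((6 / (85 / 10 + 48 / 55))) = 2062 / 891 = 2.31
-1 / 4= -0.25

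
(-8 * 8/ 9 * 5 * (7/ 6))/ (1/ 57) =-2364.44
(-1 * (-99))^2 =9801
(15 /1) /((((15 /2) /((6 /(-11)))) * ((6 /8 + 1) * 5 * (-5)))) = 48 /1925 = 0.02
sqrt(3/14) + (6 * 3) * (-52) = -936 + sqrt(42)/14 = -935.54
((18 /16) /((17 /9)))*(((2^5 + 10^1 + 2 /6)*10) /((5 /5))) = 17145 /68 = 252.13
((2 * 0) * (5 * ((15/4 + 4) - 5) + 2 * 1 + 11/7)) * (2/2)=0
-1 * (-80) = 80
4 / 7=0.57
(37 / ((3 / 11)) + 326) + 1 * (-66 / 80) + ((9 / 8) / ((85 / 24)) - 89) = 372.16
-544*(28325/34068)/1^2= -226600/501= -452.30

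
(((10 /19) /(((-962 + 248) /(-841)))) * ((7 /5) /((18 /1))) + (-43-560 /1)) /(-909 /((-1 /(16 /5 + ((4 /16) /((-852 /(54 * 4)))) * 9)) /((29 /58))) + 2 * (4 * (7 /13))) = -97069002550 /193099152339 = -0.50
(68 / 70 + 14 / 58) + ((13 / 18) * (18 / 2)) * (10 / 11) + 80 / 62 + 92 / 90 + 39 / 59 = 1855415063 / 183787065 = 10.10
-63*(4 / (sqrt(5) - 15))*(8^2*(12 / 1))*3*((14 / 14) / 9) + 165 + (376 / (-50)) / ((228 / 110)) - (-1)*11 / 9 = 16128*sqrt(5) / 55 + 42897518 / 9405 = 5216.84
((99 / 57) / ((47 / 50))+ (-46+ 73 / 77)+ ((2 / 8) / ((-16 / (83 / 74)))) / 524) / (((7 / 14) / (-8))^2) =-11060.29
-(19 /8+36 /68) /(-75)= 79 /2040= 0.04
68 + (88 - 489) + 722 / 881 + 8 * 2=-278555 / 881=-316.18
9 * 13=117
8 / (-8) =-1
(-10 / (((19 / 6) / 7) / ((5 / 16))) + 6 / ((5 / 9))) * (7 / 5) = 10353 / 1900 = 5.45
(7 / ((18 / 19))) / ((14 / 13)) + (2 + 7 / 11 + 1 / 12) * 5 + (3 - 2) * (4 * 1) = 4843 / 198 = 24.46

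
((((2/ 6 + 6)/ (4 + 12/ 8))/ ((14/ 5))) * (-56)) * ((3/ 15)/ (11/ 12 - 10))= 608/ 1199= 0.51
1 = 1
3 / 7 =0.43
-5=-5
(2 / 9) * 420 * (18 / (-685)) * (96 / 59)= -32256 / 8083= -3.99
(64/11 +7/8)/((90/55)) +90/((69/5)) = 10.61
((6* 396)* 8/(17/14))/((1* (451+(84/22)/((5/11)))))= 1330560/39049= 34.07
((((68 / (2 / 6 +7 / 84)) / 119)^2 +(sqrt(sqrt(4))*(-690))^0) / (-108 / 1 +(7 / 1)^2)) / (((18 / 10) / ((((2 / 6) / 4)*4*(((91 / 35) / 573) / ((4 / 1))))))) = -45877 / 4472666100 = -0.00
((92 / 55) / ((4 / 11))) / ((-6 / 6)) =-4.60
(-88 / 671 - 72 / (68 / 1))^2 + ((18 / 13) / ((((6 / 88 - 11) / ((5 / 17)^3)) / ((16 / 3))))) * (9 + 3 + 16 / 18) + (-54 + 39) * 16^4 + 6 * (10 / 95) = -6405309235362601144 / 6515829603933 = -983038.17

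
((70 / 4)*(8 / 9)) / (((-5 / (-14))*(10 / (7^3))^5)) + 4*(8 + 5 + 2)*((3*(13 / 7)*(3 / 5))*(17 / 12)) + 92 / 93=50480828496011419 / 24412500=2067827076.13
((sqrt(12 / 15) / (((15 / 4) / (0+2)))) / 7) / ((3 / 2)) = 32*sqrt(5) / 1575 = 0.05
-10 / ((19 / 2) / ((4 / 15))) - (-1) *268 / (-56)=-4043 / 798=-5.07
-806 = -806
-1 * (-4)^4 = -256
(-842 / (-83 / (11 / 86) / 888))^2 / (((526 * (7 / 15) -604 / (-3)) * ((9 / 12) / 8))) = 450966442122240 / 14228079037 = 31695.53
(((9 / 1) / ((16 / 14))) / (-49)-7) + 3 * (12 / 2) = 607 / 56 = 10.84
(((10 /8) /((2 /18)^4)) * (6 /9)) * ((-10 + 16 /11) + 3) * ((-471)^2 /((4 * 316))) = -147975711435 /27808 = -5321336.00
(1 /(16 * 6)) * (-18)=-3 /16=-0.19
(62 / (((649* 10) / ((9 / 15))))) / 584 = 93 / 9475400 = 0.00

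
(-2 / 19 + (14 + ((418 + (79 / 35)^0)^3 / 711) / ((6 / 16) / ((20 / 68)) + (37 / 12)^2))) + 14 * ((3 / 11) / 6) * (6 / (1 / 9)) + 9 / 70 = 12361261779311 / 1281748930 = 9644.06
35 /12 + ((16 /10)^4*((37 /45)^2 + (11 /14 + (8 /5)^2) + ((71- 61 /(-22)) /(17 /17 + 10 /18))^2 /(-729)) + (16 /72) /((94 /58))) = 12966302221751 /1410731437500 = 9.19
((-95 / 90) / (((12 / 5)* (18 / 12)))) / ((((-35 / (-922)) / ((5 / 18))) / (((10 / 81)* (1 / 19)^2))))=-11525 / 15707034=-0.00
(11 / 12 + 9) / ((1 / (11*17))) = 22253 / 12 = 1854.42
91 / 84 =13 / 12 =1.08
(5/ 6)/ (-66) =-5/ 396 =-0.01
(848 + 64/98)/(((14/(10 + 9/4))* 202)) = 2599/707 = 3.68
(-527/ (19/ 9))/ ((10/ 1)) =-4743/ 190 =-24.96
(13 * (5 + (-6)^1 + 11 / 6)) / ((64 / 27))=585 / 128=4.57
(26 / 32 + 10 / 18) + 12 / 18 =293 / 144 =2.03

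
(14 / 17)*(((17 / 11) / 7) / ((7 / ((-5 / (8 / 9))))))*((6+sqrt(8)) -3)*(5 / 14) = -675 / 4312 -225*sqrt(2) / 2156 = -0.30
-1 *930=-930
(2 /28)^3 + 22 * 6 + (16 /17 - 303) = -7932887 /46648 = -170.06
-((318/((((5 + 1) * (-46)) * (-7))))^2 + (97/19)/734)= -24615831/722988532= -0.03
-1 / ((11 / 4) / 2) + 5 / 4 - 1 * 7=-6.48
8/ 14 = 4/ 7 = 0.57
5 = 5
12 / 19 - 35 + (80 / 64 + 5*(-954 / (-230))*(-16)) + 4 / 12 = -1912021 / 5244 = -364.61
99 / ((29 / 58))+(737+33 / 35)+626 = 54668 / 35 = 1561.94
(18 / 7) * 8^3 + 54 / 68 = 313533 / 238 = 1317.37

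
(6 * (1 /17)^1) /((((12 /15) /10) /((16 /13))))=1200 /221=5.43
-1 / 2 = -0.50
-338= -338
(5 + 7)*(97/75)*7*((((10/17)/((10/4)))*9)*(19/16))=116109/425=273.20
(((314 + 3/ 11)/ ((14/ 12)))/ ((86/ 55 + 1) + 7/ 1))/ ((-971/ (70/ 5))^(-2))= 48891020055/ 360836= 135493.74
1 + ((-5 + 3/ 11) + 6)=25/ 11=2.27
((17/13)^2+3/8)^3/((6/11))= 246421111849/14827957248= 16.62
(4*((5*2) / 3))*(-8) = -106.67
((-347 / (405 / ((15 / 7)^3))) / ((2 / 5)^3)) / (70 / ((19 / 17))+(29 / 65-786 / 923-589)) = 95083421875 / 380237430048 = 0.25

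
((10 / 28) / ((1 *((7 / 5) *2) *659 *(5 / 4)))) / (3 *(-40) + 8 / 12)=-15 / 11560178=-0.00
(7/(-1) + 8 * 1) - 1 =0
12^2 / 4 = 36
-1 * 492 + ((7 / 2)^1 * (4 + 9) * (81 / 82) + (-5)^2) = -69217 / 164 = -422.05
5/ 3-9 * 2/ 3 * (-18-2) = 365/ 3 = 121.67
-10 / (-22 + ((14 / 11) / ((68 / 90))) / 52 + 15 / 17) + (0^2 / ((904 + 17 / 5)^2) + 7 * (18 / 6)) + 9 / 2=10651163 / 410066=25.97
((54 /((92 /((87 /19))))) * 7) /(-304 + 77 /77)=-5481 /88274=-0.06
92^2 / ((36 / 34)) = 71944 / 9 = 7993.78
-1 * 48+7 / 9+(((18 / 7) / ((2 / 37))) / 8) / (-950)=-22612997 / 478800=-47.23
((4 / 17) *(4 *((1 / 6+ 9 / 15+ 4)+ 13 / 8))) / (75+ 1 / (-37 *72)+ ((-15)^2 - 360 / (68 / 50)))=1362192 / 7991915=0.17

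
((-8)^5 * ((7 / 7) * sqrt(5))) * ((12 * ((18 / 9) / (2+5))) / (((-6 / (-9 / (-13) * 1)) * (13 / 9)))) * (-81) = -859963392 * sqrt(5) / 1183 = -1625474.73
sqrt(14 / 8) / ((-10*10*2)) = -0.01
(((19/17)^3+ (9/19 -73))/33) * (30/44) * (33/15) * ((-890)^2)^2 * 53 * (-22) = 2365320910965964.52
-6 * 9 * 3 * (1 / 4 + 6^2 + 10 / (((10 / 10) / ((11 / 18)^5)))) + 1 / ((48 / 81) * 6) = -140208139 / 23328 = -6010.29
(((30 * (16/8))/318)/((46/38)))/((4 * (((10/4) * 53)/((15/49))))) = 0.00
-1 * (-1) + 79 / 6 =85 / 6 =14.17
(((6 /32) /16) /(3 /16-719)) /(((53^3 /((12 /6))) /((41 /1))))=-123 /13697875016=-0.00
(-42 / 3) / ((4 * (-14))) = 1 / 4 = 0.25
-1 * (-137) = 137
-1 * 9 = -9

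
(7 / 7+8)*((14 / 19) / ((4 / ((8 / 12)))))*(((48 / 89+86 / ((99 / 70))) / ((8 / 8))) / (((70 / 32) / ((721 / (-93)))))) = -6235577152 / 25948395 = -240.31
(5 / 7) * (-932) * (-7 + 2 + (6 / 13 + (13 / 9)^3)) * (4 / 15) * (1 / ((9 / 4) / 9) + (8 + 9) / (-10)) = 123900080 / 199017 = 622.56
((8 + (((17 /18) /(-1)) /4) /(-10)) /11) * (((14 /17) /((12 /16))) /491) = 40439 /24790590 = 0.00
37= 37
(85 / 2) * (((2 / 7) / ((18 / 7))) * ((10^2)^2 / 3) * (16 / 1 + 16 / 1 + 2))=14450000 / 27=535185.19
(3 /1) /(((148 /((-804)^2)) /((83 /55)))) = 40239396 /2035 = 19773.66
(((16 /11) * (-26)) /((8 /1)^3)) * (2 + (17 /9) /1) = -455 /1584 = -0.29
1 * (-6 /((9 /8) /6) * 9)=-288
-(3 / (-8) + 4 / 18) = 11 / 72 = 0.15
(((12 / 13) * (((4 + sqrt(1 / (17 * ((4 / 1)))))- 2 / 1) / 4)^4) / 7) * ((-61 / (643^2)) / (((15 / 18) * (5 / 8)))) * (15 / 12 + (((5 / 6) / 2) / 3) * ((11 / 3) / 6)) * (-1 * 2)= 10553 * sqrt(17) / 28676822640 + 797986201 / 125260361291520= 0.00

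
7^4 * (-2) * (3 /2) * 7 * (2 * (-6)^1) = 605052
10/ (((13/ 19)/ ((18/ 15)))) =228/ 13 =17.54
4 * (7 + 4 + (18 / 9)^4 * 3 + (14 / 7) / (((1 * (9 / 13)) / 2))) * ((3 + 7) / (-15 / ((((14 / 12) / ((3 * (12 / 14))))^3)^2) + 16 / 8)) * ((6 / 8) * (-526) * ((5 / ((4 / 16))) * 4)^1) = 47607.03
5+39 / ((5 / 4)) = 181 / 5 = 36.20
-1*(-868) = 868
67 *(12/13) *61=49044/13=3772.62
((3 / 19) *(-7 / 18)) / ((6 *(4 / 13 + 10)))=-91 / 91656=-0.00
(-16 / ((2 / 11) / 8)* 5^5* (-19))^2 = 1747240000000000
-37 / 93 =-0.40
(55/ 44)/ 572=5/ 2288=0.00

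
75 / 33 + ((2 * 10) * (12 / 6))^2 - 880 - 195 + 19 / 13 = 75609 / 143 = 528.73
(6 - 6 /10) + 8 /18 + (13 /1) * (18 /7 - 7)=-51.73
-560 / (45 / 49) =-5488 / 9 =-609.78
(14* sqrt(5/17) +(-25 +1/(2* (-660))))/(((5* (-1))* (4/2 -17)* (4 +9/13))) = -0.05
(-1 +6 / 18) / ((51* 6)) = -1 / 459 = -0.00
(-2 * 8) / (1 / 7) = -112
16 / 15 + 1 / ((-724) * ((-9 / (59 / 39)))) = 1355623 / 1270620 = 1.07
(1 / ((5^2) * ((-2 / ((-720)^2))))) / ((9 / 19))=-21888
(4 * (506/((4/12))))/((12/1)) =506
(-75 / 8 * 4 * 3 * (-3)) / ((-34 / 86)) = -29025 / 34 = -853.68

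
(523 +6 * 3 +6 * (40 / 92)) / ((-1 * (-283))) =12503 / 6509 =1.92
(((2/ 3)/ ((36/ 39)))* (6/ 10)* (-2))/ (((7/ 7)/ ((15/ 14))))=-13/ 14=-0.93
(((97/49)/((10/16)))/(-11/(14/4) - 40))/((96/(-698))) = 33853/63420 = 0.53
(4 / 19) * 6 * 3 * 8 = 576 / 19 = 30.32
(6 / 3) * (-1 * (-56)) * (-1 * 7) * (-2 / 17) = 92.24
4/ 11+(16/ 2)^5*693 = 249790468/ 11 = 22708224.36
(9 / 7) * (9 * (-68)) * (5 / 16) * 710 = -174583.93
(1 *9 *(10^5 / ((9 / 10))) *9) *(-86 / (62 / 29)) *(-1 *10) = 112230000000 / 31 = 3620322580.65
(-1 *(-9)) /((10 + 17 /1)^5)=1 /1594323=0.00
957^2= 915849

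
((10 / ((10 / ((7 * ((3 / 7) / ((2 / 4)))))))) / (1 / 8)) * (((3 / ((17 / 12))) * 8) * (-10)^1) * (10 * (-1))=81317.65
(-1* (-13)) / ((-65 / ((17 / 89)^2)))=-0.01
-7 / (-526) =7 / 526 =0.01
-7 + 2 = -5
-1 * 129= -129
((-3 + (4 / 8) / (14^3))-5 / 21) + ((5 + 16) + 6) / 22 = -2.01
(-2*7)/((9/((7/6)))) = -49/27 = -1.81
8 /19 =0.42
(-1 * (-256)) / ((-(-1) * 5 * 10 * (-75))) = -128 / 1875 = -0.07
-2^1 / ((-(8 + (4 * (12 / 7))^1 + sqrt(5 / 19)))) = 27664 / 205259-98 * sqrt(95) / 205259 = 0.13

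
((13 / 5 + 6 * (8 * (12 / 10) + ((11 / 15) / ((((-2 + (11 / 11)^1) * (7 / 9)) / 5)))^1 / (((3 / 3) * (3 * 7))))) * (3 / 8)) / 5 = 43257 / 9800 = 4.41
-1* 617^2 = -380689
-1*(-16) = 16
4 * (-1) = -4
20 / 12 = 5 / 3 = 1.67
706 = 706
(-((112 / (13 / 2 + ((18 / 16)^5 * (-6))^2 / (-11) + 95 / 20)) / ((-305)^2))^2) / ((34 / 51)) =-54685372806511965765632 / 9742891451793671824229266875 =-0.00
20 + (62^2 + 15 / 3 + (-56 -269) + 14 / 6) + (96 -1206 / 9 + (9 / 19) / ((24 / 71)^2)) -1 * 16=12755155 / 3648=3496.48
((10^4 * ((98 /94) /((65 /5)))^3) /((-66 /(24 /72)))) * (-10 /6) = 2941225000 /67745441907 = 0.04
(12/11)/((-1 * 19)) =-12/209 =-0.06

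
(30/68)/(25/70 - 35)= -21/1649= -0.01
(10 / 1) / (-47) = -10 / 47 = -0.21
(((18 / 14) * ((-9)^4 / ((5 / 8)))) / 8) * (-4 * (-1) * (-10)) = -472392 / 7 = -67484.57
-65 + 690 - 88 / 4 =603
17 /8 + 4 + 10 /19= 1011 /152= 6.65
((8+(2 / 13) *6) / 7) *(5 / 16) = 145 / 364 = 0.40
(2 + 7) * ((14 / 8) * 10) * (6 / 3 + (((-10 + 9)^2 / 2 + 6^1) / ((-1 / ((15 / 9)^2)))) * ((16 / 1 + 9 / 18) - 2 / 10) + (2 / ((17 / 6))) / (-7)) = -6263345 / 136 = -46054.01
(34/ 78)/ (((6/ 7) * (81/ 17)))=2023/ 18954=0.11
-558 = -558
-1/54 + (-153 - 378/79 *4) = -172.16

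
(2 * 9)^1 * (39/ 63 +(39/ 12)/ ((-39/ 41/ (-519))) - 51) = 434163/ 14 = 31011.64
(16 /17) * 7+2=146 /17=8.59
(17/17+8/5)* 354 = 4602/5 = 920.40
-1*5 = -5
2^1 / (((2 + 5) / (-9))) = -18 / 7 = -2.57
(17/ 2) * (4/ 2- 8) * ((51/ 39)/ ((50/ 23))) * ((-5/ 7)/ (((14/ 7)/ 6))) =59823/ 910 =65.74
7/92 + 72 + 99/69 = 73.51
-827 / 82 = -10.09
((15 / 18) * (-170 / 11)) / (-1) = 425 / 33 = 12.88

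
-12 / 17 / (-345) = 4 / 1955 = 0.00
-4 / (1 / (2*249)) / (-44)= 45.27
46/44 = 23/22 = 1.05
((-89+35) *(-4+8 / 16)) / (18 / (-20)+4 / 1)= 1890 / 31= 60.97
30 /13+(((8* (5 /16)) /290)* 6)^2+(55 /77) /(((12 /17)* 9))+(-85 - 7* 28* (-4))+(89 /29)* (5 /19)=55139698895 /78520806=702.23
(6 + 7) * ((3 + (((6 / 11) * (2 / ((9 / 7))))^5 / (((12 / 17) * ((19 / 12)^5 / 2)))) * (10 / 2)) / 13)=4337999195801 / 1196334660147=3.63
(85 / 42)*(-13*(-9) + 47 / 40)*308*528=38893756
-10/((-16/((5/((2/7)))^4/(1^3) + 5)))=7503525/128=58621.29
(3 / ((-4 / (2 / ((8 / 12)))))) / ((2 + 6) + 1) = -1 / 4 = -0.25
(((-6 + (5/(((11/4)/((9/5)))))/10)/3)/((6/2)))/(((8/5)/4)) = -52/33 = -1.58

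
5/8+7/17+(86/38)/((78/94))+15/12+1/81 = 13676881/2720952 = 5.03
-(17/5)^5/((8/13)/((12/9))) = -18458141/18750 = -984.43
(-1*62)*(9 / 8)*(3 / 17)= -837 / 68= -12.31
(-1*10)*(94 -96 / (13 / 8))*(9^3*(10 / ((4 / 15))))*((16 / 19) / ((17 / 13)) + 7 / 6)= -72584980875 / 4199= -17286254.08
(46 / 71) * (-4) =-184 / 71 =-2.59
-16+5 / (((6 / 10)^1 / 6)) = 34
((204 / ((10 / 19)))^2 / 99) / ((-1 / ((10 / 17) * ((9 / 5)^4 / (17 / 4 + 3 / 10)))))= -1288475424 / 625625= -2059.50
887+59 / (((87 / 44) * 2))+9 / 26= 2040925 / 2262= 902.27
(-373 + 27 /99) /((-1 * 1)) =372.73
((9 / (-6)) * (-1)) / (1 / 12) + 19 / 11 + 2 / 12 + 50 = 4613 / 66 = 69.89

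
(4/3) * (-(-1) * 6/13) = 8/13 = 0.62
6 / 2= 3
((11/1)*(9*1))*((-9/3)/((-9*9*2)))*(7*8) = 308/3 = 102.67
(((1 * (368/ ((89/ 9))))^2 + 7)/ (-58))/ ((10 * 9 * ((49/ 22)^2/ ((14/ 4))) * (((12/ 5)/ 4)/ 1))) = -1333999711/ 4254670098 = -0.31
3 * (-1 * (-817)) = 2451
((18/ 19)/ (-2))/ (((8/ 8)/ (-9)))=4.26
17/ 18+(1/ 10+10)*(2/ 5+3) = 35.28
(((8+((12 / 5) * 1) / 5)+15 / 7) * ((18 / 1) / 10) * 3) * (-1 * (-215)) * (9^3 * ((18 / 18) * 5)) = 1573399971 / 35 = 44954284.89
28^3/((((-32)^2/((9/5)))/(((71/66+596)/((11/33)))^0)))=3087/80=38.59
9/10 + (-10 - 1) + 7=-3.10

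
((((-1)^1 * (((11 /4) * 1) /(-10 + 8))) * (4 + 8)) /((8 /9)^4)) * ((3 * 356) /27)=2141073 /2048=1045.45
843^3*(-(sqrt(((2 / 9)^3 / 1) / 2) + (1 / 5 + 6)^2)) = -576822501877 / 25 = -23072900075.08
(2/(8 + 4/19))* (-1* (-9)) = 57/26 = 2.19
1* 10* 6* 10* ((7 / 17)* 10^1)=42000 / 17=2470.59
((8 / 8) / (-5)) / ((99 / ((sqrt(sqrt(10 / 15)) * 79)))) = -79 * 2^(1 / 4) * 3^(3 / 4) / 1485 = -0.14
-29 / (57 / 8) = -232 / 57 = -4.07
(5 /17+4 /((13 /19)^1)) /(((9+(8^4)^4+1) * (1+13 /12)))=8142 /777574623163214825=0.00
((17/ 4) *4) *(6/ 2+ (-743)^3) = -6972930868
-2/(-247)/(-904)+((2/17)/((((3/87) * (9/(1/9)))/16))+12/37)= 5678162891/5688150156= 1.00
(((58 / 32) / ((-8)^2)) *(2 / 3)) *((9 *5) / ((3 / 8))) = 145 / 64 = 2.27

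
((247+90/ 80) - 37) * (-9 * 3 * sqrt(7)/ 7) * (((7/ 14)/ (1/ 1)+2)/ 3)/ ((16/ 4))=-76005 * sqrt(7)/ 448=-448.86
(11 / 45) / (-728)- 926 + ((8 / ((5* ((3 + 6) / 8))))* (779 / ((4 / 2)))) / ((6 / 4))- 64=-12200413 / 19656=-620.70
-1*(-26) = 26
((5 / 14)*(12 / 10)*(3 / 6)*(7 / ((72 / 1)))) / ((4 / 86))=43 / 96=0.45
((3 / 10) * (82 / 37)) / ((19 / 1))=123 / 3515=0.03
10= 10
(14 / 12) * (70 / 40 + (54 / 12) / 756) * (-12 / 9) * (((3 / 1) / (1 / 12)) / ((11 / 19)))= -5605 / 33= -169.85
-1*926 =-926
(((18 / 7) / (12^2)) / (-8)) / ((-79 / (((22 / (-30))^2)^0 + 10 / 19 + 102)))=0.00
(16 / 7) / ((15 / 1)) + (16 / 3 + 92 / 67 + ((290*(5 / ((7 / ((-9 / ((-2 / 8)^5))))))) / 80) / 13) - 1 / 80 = 179734755 / 97552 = 1842.45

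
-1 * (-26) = 26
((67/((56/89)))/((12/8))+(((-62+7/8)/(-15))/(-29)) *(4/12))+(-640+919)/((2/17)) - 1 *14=19718943/8120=2428.44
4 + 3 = 7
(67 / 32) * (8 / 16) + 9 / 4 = 211 / 64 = 3.30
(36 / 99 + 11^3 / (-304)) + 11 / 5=-30341 / 16720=-1.81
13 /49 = 0.27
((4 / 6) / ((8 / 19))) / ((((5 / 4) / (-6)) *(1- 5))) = 19 / 10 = 1.90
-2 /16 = -1 /8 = -0.12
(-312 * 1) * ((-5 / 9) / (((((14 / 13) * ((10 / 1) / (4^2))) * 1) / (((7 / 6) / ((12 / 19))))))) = 12844 / 27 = 475.70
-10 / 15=-2 / 3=-0.67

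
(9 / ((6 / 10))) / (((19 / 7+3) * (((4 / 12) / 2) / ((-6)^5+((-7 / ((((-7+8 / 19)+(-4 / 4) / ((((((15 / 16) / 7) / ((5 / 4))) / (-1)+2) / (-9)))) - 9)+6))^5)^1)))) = -78801551900256025071 / 643957704512896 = -122370.70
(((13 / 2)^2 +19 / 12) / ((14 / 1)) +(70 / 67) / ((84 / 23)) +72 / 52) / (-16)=-351307 / 1170624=-0.30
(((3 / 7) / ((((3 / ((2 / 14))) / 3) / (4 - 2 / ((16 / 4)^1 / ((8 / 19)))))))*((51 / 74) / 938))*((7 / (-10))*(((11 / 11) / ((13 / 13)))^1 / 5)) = -1377 / 57698725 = -0.00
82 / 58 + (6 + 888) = 25967 / 29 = 895.41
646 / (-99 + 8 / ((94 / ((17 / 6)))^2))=-25686252 / 3936149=-6.53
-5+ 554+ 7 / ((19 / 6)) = 10473 / 19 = 551.21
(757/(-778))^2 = 573049/605284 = 0.95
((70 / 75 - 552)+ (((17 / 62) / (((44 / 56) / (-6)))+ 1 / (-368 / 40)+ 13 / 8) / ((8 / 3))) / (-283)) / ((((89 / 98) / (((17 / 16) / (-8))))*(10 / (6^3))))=8803004689012527 / 5057066009600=1740.73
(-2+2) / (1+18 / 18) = 0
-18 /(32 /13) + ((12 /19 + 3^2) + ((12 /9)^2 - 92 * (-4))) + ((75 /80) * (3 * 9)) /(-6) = 2013029 /5472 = 367.88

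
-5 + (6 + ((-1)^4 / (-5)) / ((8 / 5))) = 7 / 8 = 0.88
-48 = -48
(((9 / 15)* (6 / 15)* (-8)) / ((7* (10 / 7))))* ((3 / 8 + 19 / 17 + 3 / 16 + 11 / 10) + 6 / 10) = -13791 / 21250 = -0.65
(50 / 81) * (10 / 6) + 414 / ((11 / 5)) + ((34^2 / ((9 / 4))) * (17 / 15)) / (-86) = 104847304 / 574695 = 182.44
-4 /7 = -0.57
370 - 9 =361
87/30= 2.90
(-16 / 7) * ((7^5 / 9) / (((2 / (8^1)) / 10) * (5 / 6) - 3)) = 1432.76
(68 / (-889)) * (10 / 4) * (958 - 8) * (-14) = 323000 / 127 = 2543.31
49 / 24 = 2.04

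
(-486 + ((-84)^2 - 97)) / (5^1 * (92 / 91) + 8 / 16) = 1178086 / 1011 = 1165.27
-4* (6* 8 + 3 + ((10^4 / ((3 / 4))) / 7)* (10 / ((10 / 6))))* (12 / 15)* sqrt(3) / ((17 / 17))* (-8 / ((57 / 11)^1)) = 98229.99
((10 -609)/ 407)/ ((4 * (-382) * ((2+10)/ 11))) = 599/ 678432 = 0.00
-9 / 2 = -4.50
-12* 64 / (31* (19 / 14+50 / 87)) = -935424 / 72943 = -12.82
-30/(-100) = 3/10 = 0.30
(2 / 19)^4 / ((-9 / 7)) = -112 / 1172889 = -0.00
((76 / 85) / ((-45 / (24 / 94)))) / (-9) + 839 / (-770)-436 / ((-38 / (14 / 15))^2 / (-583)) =4565038904497 / 29983234050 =152.25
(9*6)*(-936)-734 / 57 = -2881742 / 57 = -50556.88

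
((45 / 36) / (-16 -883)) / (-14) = 0.00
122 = 122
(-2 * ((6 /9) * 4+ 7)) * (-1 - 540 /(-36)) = -812 /3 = -270.67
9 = 9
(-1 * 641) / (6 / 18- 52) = 12.41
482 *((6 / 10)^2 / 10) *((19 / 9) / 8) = 4579 / 1000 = 4.58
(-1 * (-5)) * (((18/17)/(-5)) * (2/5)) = -36/85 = -0.42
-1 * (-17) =17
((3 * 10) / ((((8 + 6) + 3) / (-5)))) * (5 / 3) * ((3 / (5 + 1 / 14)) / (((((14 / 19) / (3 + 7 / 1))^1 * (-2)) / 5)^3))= 40189453125 / 118286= 339765.09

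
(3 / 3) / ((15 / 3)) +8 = 8.20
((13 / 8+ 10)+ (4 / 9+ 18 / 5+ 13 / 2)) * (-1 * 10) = -7981 / 36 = -221.69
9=9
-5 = -5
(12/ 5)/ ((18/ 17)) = 34/ 15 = 2.27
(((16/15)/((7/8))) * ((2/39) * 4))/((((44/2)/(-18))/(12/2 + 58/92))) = -31232/23023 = -1.36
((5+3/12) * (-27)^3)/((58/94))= -19427121/116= -167475.18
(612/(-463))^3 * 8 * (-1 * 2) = 3667534848/99252847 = 36.95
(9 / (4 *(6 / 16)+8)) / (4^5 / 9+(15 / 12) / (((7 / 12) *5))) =1134 / 136705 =0.01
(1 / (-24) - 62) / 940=-1489 / 22560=-0.07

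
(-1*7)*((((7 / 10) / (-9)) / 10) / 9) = 49 / 8100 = 0.01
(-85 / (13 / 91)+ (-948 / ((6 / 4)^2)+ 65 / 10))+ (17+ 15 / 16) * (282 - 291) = -56221 / 48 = -1171.27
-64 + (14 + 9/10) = -491/10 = -49.10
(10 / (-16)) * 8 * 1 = -5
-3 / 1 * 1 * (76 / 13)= -228 / 13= -17.54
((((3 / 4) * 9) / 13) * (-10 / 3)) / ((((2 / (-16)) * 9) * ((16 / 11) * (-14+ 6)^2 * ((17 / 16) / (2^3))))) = 55 / 442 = 0.12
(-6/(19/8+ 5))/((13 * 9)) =-16/2301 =-0.01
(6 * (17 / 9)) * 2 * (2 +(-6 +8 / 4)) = -136 / 3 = -45.33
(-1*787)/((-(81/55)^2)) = 2380675/6561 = 362.85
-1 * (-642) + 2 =644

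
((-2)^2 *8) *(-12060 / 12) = -32160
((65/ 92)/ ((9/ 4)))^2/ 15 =845/ 128547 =0.01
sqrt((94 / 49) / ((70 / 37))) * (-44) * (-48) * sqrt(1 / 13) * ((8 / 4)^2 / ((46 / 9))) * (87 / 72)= 45936 * sqrt(791245) / 73255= 557.79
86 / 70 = 43 / 35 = 1.23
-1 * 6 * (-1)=6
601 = 601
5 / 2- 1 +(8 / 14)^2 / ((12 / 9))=171 / 98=1.74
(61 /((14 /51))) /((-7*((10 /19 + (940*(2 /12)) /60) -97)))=531981 /1572949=0.34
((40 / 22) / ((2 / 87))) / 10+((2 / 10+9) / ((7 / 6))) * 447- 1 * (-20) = 3552.82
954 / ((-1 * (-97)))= 9.84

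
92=92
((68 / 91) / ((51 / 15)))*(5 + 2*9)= 460 / 91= 5.05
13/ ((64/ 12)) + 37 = 631/ 16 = 39.44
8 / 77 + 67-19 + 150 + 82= 21568 / 77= 280.10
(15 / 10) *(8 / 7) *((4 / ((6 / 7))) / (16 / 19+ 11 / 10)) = 1520 / 369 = 4.12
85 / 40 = 17 / 8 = 2.12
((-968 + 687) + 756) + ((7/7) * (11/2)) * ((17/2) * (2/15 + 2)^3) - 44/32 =25043107/27000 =927.52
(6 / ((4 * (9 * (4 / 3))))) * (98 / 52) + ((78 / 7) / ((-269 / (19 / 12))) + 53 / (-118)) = -6450935 / 23108176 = -0.28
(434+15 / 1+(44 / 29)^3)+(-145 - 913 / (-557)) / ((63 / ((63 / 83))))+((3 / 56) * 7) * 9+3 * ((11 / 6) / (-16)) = 16373390674867 / 36080891488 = 453.80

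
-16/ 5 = -3.20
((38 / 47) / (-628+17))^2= 1444 / 824666089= 0.00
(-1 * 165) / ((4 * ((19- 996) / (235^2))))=9112125 / 3908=2331.66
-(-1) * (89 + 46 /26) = 1180 /13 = 90.77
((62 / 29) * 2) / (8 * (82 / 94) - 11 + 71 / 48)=-9024 / 5365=-1.68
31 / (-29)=-1.07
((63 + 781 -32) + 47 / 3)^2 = 6165289 / 9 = 685032.11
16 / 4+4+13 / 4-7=17 / 4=4.25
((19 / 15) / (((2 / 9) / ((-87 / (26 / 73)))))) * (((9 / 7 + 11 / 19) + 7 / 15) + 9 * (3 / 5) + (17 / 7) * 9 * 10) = -1433655687 / 4550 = -315089.16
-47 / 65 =-0.72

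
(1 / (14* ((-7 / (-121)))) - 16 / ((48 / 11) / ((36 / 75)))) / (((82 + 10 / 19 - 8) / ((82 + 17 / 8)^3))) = -2484597739767 / 592076800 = -4196.41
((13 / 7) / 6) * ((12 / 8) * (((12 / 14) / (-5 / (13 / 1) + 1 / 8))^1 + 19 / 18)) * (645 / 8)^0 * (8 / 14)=-3679 / 6174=-0.60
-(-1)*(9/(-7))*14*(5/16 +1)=-189/8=-23.62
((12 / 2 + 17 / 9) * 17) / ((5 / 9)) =1207 / 5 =241.40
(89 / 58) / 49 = 89 / 2842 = 0.03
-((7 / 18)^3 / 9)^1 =-343 / 52488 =-0.01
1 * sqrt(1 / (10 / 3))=sqrt(30) / 10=0.55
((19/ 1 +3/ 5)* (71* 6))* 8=333984/ 5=66796.80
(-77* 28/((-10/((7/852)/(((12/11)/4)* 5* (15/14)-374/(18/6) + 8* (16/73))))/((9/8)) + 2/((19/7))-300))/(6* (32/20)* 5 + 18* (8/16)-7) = -3626573643/11026100413775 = -0.00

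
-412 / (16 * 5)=-103 / 20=-5.15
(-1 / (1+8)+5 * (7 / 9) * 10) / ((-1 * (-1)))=349 / 9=38.78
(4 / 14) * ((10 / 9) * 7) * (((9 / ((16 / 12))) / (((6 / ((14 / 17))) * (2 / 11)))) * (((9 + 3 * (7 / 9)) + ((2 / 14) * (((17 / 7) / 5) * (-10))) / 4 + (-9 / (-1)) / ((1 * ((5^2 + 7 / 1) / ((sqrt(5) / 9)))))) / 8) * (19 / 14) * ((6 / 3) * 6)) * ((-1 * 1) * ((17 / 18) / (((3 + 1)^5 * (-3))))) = 1045 * sqrt(5) / 4718592 + 3428645 / 43352064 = 0.08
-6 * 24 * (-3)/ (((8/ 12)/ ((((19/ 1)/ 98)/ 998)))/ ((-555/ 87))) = -569430/ 709079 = -0.80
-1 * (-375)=375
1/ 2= 0.50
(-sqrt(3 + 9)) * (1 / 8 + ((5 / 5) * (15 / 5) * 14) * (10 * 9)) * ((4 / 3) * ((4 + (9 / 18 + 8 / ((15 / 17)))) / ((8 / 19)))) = -233853653 * sqrt(3) / 720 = -562564.46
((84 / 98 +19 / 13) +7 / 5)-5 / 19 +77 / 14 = 154841 / 17290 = 8.96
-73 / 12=-6.08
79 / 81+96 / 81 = 175 / 81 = 2.16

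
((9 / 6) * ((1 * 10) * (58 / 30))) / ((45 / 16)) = 10.31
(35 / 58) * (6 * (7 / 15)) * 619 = 30331 / 29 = 1045.90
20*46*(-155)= -142600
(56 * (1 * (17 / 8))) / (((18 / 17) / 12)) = 4046 / 3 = 1348.67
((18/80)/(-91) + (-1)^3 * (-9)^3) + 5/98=18576157/25480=729.05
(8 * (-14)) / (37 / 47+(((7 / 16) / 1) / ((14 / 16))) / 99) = -1042272 / 7373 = -141.36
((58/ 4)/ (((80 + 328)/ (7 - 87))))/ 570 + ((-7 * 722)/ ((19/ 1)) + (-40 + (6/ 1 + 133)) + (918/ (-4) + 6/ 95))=-303278/ 765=-396.44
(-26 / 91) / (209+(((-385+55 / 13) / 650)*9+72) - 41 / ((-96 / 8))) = -4056 / 3962735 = -0.00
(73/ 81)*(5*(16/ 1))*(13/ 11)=75920/ 891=85.21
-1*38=-38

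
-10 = -10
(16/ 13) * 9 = 144/ 13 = 11.08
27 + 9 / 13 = 27.69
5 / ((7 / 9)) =45 / 7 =6.43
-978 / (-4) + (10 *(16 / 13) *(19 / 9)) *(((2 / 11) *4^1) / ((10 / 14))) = 697439 / 2574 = 270.96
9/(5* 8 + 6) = 9/46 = 0.20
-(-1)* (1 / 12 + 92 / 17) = 1121 / 204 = 5.50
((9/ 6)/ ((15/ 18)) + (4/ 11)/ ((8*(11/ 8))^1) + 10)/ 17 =7159/ 10285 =0.70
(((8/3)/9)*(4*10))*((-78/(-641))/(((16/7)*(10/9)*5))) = 0.11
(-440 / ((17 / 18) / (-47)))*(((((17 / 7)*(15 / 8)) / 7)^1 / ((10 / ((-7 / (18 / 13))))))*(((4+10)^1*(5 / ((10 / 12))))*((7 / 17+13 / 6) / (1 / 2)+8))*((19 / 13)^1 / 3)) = -65912330 / 17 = -3877195.88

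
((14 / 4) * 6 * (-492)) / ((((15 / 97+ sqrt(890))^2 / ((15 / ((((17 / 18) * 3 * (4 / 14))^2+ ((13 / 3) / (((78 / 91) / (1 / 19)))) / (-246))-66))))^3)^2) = -40972311642567827179536751820586003346613841337580878468580604490416627146607149667015461714116608 / 13442903893082293864846225033280965902989446828472918091470672422682198539487274886213972499998548171860859619140625+ 85318950529667113233163700140304422536662356227707891697333002699247763963134484509982892556288 * sqrt(890) / 13442903893082293864846225033280965902989446828472918091470672422682198539487274886213972499998548171860859619140625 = -0.00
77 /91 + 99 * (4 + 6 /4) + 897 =37501 /26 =1442.35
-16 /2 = -8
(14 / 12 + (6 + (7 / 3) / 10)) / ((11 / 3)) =111 / 55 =2.02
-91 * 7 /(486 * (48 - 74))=49 /972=0.05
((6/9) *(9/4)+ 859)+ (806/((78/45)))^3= 201090971/2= 100545485.50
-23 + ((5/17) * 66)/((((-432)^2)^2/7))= -2269658381951/98680799232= -23.00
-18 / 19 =-0.95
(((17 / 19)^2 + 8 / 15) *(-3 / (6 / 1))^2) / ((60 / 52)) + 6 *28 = 168.29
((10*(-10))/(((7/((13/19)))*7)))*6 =-7800/931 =-8.38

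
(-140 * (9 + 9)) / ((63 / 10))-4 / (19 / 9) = -7636 / 19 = -401.89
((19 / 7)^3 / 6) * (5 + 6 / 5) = 212629 / 10290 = 20.66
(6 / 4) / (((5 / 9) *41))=27 / 410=0.07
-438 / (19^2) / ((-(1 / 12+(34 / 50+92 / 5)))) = 131400 / 2075389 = 0.06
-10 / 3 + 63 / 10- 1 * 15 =-12.03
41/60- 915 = -54859/60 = -914.32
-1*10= -10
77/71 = 1.08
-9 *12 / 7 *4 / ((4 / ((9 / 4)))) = -243 / 7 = -34.71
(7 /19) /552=0.00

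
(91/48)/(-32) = -91/1536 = -0.06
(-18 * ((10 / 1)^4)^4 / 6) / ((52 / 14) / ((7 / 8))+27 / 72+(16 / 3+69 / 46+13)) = -35280000000000000000 / 28757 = -1226831727927113.40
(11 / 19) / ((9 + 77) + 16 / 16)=11 / 1653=0.01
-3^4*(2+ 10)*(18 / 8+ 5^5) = -3039687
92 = 92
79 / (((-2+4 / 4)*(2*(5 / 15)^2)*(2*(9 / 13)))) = -1027 / 4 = -256.75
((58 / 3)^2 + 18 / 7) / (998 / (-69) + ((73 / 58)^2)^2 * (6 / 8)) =-4936979810944 / 165047467809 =-29.91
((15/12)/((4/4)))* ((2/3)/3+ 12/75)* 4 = 86/45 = 1.91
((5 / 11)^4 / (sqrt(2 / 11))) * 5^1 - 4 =-4 + 3125 * sqrt(22) / 29282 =-3.50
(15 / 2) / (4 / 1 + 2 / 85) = 425 / 228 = 1.86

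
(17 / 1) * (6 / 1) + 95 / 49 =5093 / 49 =103.94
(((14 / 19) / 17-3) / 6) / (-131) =955 / 253878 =0.00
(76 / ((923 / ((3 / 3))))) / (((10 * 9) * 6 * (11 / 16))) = 304 / 1370655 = 0.00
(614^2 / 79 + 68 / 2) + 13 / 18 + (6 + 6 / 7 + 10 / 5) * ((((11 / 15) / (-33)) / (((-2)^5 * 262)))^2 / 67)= 12675225073127503249 / 2636923345459200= 4806.82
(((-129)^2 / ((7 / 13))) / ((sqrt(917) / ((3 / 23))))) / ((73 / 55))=35694945 * sqrt(917) / 10777501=100.29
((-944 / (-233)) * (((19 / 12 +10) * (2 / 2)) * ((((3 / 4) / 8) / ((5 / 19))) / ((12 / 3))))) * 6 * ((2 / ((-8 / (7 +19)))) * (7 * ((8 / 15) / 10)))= -14179529 / 233000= -60.86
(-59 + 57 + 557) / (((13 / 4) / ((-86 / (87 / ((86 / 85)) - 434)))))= 16419120 / 389077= 42.20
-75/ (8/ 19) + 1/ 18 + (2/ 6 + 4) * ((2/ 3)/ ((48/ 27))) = -1588/ 9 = -176.44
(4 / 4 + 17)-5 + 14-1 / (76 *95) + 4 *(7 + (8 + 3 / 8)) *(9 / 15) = 461357 / 7220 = 63.90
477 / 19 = 25.11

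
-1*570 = -570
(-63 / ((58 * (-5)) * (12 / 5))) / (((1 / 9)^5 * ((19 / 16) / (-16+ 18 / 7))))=-33303636 / 551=-60442.17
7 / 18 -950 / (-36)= 241 / 9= 26.78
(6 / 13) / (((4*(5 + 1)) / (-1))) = -1 / 52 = -0.02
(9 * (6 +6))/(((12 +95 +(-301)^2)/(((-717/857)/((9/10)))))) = -7170/6478063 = -0.00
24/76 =6/19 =0.32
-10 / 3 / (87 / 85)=-850 / 261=-3.26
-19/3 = -6.33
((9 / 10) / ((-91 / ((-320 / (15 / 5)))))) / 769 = 96 / 69979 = 0.00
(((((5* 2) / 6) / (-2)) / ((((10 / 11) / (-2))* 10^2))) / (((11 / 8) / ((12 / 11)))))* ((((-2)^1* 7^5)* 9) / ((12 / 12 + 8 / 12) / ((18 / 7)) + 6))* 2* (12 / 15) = -522764928 / 493625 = -1059.03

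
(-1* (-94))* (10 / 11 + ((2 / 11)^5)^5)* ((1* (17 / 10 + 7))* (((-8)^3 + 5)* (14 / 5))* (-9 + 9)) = 0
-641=-641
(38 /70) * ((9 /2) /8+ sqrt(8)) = 171 /560+ 38 * sqrt(2) /35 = 1.84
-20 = -20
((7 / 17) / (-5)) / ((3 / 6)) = -14 / 85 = -0.16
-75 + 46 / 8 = -277 / 4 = -69.25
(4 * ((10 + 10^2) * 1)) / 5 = 88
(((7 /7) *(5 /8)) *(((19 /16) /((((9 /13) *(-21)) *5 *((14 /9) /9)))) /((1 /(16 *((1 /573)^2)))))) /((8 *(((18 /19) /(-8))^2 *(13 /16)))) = -13718 /434379267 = -0.00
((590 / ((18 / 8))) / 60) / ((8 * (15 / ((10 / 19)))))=0.02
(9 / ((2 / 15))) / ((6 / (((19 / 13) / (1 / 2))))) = 855 / 26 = 32.88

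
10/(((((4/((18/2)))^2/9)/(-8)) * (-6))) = 1215/2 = 607.50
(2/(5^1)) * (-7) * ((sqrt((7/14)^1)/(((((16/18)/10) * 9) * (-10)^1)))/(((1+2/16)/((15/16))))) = 7 * sqrt(2)/48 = 0.21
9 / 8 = 1.12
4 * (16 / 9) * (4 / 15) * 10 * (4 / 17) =2048 / 459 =4.46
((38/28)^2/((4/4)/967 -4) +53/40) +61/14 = 39575909/7579320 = 5.22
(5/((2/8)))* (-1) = -20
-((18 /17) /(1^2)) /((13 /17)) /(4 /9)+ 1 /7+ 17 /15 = -5021 /2730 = -1.84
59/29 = 2.03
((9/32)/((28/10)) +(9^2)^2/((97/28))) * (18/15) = 246916647/108640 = 2272.80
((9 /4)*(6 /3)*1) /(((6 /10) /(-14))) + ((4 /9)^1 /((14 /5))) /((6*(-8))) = -158765 /1512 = -105.00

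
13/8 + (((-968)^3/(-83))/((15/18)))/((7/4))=174151570309/23240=7493613.18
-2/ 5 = -0.40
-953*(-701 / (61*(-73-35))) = -668053 / 6588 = -101.40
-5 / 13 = -0.38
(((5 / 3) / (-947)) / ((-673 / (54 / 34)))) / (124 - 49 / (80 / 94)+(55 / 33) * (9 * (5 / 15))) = 1800 / 30954529339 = 0.00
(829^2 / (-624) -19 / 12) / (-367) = 688229 / 229008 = 3.01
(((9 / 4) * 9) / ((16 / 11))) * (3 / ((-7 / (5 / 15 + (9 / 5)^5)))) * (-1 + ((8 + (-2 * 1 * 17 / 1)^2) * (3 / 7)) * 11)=-629459.33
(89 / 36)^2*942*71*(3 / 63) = 88295387 / 4536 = 19465.47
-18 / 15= -1.20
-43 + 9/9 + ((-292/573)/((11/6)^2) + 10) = -743056/23111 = -32.15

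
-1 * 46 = -46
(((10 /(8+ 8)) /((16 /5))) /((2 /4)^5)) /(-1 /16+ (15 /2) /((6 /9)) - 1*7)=100 /67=1.49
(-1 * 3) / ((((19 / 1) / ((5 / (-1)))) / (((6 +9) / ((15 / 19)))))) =15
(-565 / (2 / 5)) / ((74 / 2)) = -2825 / 74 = -38.18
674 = 674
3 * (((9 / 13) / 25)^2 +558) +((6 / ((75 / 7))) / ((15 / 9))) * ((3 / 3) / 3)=176828323 / 105625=1674.11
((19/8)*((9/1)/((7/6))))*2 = 513/14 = 36.64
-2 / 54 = -1 / 27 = -0.04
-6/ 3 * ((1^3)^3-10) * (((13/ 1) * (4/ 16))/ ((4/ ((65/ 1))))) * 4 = 7605/ 2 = 3802.50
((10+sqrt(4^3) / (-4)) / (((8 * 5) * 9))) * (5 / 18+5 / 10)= 0.02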